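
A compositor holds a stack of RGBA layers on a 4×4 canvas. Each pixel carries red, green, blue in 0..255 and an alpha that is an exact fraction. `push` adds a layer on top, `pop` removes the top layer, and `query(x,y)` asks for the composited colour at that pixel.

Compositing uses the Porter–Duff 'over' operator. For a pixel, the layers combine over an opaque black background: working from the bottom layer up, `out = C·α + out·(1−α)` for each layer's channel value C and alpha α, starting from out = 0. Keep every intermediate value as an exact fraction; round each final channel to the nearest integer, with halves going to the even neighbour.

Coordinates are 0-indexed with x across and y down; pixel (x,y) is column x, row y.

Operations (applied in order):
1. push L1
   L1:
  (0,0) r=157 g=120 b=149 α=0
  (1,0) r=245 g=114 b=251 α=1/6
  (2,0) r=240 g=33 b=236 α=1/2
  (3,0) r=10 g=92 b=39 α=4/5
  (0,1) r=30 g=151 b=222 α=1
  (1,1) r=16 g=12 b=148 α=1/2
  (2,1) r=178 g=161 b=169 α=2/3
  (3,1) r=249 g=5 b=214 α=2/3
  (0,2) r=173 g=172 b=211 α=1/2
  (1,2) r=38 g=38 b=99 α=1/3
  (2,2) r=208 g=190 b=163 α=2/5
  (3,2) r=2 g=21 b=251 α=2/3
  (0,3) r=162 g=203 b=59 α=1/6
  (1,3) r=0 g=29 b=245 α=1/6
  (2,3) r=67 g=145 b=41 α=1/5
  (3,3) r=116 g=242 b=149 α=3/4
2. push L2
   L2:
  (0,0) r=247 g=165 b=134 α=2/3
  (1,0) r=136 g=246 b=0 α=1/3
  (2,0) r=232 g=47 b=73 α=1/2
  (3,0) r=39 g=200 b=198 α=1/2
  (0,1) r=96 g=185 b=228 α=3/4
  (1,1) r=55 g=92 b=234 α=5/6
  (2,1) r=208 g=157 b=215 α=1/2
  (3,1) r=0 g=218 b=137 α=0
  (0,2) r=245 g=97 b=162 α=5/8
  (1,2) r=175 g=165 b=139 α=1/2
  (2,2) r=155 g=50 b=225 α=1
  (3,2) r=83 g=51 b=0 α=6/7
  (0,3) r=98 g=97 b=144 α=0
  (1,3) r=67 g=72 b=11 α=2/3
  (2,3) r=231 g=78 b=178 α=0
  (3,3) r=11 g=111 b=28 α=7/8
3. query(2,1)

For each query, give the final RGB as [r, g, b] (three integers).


(2,1) stack=L1,L2; from [0,0,0]:
after L1 α=2/3: [356/3, 322/3, 338/3]
after L2 α=1/2: [490/3, 793/6, 983/6]
= [163, 132, 164]


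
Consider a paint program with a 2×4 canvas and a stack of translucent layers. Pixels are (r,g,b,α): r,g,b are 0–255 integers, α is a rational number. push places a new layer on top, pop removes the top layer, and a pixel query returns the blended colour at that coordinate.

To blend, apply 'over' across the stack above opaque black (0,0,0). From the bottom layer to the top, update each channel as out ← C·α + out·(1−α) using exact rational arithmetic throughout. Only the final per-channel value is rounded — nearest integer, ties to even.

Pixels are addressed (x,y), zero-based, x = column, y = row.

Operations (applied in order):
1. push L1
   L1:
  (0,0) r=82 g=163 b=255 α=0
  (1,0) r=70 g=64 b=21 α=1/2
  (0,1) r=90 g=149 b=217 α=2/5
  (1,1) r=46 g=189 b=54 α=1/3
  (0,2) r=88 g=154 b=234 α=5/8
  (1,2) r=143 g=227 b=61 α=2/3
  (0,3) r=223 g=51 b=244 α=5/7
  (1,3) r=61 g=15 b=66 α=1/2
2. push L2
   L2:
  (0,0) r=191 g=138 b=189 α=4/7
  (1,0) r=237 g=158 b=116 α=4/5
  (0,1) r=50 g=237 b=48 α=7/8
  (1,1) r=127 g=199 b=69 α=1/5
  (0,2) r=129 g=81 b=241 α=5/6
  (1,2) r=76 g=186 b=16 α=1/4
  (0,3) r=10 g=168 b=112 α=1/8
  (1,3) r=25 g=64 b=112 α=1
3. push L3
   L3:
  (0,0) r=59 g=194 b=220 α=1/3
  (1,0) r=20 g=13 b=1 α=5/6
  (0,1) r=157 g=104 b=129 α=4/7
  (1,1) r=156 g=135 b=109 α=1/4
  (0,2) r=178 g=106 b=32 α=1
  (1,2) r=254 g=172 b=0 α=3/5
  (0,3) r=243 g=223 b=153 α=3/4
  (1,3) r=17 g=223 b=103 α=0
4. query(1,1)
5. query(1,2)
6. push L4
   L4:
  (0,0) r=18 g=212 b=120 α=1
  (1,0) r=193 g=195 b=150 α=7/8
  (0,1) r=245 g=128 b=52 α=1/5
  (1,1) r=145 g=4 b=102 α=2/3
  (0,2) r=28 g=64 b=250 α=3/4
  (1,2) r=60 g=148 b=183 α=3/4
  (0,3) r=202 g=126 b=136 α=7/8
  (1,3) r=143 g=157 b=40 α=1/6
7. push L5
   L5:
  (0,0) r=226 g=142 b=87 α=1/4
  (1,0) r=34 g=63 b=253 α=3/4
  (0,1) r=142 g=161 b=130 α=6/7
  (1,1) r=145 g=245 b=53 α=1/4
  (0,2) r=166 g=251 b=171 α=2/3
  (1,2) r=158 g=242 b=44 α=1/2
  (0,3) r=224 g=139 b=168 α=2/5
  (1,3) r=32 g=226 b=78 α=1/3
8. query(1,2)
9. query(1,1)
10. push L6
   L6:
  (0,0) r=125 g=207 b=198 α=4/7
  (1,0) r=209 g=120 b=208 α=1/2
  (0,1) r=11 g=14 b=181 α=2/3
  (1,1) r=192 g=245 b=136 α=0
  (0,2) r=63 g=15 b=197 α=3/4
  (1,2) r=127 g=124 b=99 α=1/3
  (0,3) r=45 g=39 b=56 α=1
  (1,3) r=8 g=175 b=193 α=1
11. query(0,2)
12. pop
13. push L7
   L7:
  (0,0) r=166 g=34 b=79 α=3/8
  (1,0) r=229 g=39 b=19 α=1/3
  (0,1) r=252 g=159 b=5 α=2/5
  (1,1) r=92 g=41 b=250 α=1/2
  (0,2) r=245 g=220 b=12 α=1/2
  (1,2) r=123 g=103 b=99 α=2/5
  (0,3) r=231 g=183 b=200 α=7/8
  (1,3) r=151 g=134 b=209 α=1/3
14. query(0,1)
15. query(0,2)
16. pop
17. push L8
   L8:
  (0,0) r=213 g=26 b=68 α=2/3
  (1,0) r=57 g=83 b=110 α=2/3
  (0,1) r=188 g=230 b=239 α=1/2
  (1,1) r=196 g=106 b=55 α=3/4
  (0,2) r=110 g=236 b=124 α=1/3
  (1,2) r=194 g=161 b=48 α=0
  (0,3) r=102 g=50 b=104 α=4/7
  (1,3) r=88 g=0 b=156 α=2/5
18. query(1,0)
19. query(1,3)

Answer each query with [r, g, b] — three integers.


at x=1,y=1 over L1,L2,L3:
+L1 (α=1/3) → [46/3, 63, 18]
+L2 (α=1/5) → [113/3, 451/5, 141/5]
+L3 (α=1/4) → [269/4, 507/5, 242/5]
→ [67, 101, 48]

query (1,2) [L1,L2,L3] — begin 0,0,0
+L1 (α=2/3) → [286/3, 454/3, 122/3]
+L2 (α=1/4) → [181/2, 160, 69/2]
+L3 (α=3/5) → [943/5, 836/5, 69/5]
rounded: [189, 167, 14]

(1,2) stack=L1,L2,L3,L4,L5; from [0,0,0]:
+L1 (α=2/3) → [286/3, 454/3, 122/3]
+L2 (α=1/4) → [181/2, 160, 69/2]
+L3 (α=3/5) → [943/5, 836/5, 69/5]
+L4 (α=3/4) → [1843/20, 764/5, 1407/10]
+L5 (α=1/2) → [5003/40, 987/5, 1847/20]
→ [125, 197, 92]

at x=1,y=1 over L1,L2,L3,L4,L5:
+L1 (α=1/3) → [46/3, 63, 18]
+L2 (α=1/5) → [113/3, 451/5, 141/5]
+L3 (α=1/4) → [269/4, 507/5, 242/5]
+L4 (α=2/3) → [1429/12, 547/15, 1262/15]
+L5 (α=1/4) → [2009/16, 443/5, 1527/20]
→ [126, 89, 76]

(0,2) stack=L1,L2,L3,L4,L5,L6; from [0,0,0]:
+L1 (α=5/8) → [55, 385/4, 585/4]
+L2 (α=5/6) → [350/3, 2005/24, 5405/24]
+L3 (α=1) → [178, 106, 32]
+L4 (α=3/4) → [131/2, 149/2, 391/2]
+L5 (α=2/3) → [265/2, 1153/6, 1075/6]
+L6 (α=3/4) → [643/8, 1423/24, 4621/24]
= [80, 59, 193]

(0,1) stack=L1,L2,L3,L4,L5,L7; from [0,0,0]:
L1 α=2/5: [36, 298/5, 434/5]
L2 α=7/8: [193/4, 8593/40, 1057/20]
L3 α=4/7: [3091/28, 42419/280, 13491/140]
L4 α=1/5: [4806/35, 51379/350, 15311/175]
L5 α=6/7: [34626/245, 389479/2450, 151811/1225]
L7 α=2/5: [227358/1225, 1947537/12250, 467683/6125]
= [186, 159, 76]

query (0,2) [L1,L2,L3,L4,L5,L7] — begin 0,0,0
after L1 α=5/8: [55, 385/4, 585/4]
after L2 α=5/6: [350/3, 2005/24, 5405/24]
after L3 α=1: [178, 106, 32]
after L4 α=3/4: [131/2, 149/2, 391/2]
after L5 α=2/3: [265/2, 1153/6, 1075/6]
after L7 α=1/2: [755/4, 2473/12, 1147/12]
= [189, 206, 96]

(1,0) stack=L1,L2,L3,L4,L5,L8; from [0,0,0]:
after L1 α=1/2: [35, 32, 21/2]
after L2 α=4/5: [983/5, 664/5, 949/10]
after L3 α=5/6: [1483/30, 989/30, 333/20]
after L4 α=7/8: [42013/240, 41939/240, 21333/160]
after L5 α=3/4: [66493/960, 87299/960, 142773/640]
after L8 α=2/3: [175933/2880, 246659/2880, 283573/1920]
= [61, 86, 148]

(1,3) stack=L1,L2,L3,L4,L5,L8; from [0,0,0]:
L1 α=1/2: [61/2, 15/2, 33]
L2 α=1: [25, 64, 112]
L3 α=0: [25, 64, 112]
L4 α=1/6: [134/3, 159/2, 100]
L5 α=1/3: [364/9, 385/3, 278/3]
L8 α=2/5: [892/15, 77, 118]
→ [59, 77, 118]


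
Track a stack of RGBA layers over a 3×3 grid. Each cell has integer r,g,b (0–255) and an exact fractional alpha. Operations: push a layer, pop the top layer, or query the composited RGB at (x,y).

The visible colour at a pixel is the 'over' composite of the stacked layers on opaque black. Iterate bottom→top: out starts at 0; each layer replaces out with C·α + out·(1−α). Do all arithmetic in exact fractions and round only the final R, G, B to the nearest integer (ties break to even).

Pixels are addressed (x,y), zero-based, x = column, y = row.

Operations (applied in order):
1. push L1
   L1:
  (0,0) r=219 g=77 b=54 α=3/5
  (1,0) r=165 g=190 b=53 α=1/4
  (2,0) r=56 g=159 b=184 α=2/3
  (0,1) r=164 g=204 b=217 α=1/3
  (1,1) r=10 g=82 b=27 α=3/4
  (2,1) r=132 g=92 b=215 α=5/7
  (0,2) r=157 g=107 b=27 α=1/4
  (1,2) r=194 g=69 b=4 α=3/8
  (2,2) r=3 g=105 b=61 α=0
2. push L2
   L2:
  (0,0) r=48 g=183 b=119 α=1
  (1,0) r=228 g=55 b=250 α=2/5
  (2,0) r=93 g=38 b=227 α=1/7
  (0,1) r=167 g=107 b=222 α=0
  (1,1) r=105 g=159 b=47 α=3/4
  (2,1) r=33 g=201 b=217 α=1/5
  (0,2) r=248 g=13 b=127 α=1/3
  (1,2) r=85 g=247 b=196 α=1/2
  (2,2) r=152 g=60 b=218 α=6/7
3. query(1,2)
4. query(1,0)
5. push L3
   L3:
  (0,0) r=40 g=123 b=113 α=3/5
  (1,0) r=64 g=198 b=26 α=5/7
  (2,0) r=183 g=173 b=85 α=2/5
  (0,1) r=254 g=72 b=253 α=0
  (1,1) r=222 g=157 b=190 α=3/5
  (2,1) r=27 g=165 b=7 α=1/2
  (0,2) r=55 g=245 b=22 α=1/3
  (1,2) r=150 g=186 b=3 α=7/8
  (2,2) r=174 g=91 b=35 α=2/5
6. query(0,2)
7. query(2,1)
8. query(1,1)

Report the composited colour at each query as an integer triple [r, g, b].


query (1,2) [L1,L2] — begin 0,0,0
after L1 α=3/8: [291/4, 207/8, 3/2]
after L2 α=1/2: [631/8, 2183/16, 395/4]
rounded: [79, 136, 99]

(1,0) stack=L1,L2; from [0,0,0]:
+L1 (α=1/4) → [165/4, 95/2, 53/4]
+L2 (α=2/5) → [2319/20, 101/2, 2159/20]
= [116, 50, 108]

at x=0,y=2 over L1,L2,L3:
after L1 α=1/4: [157/4, 107/4, 27/4]
after L2 α=1/3: [653/6, 133/6, 281/6]
after L3 α=1/3: [818/9, 868/9, 347/9]
rounded: [91, 96, 39]

(2,1) stack=L1,L2,L3; from [0,0,0]:
after L1 α=5/7: [660/7, 460/7, 1075/7]
after L2 α=1/5: [2871/35, 3247/35, 5819/35]
after L3 α=1/2: [1908/35, 4511/35, 3032/35]
→ [55, 129, 87]

query (1,1) [L1,L2,L3] — begin 0,0,0
+L1 (α=3/4) → [15/2, 123/2, 81/4]
+L2 (α=3/4) → [645/8, 1077/8, 645/16]
+L3 (α=3/5) → [3309/20, 2961/20, 1041/8]
→ [165, 148, 130]


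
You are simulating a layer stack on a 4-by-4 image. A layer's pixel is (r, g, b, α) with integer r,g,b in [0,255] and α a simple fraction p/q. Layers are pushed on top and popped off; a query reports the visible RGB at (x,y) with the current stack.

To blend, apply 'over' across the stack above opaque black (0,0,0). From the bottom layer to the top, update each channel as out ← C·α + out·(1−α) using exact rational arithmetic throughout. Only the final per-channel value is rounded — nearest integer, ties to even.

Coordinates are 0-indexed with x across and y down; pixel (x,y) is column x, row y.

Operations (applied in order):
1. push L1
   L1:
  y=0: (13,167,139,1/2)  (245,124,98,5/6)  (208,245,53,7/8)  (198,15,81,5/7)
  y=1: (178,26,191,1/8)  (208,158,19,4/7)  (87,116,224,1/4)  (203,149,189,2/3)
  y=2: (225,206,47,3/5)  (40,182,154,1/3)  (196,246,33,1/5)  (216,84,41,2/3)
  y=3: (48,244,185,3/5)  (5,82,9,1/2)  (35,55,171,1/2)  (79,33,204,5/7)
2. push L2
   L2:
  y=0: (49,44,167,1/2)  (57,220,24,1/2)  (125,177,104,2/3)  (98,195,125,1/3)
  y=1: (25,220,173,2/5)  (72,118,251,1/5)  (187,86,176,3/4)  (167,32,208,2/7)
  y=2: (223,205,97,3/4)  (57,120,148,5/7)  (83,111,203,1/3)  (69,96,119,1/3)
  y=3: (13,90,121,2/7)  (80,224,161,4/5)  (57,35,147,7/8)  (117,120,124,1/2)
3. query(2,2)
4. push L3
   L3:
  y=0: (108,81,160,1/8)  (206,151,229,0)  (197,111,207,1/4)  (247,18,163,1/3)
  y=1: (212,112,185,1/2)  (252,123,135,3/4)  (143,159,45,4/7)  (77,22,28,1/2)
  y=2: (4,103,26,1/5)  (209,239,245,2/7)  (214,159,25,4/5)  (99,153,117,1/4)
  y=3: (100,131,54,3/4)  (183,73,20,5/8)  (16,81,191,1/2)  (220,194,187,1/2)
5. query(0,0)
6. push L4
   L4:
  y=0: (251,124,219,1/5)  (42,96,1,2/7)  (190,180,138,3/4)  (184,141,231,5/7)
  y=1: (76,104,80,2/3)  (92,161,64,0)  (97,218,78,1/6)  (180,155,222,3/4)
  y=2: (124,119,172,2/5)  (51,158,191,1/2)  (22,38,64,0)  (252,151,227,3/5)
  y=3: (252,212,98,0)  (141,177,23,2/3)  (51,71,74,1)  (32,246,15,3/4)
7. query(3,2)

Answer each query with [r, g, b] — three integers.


query (2,2) [L1,L2] — begin 0,0,0
after L1 α=1/5: [196/5, 246/5, 33/5]
after L2 α=1/3: [269/5, 349/5, 1081/15]
rounded: [54, 70, 72]

at x=0,y=0 over L1,L2,L3:
+L1 (α=1/2) → [13/2, 167/2, 139/2]
+L2 (α=1/2) → [111/4, 255/4, 473/4]
+L3 (α=1/8) → [1209/32, 2109/32, 3951/32]
= [38, 66, 123]

(3,2) stack=L1,L2,L3,L4; from [0,0,0]:
L1 α=2/3: [144, 56, 82/3]
L2 α=1/3: [119, 208/3, 521/9]
L3 α=1/4: [114, 361/4, 218/3]
L4 α=3/5: [984/5, 1267/10, 2479/15]
→ [197, 127, 165]


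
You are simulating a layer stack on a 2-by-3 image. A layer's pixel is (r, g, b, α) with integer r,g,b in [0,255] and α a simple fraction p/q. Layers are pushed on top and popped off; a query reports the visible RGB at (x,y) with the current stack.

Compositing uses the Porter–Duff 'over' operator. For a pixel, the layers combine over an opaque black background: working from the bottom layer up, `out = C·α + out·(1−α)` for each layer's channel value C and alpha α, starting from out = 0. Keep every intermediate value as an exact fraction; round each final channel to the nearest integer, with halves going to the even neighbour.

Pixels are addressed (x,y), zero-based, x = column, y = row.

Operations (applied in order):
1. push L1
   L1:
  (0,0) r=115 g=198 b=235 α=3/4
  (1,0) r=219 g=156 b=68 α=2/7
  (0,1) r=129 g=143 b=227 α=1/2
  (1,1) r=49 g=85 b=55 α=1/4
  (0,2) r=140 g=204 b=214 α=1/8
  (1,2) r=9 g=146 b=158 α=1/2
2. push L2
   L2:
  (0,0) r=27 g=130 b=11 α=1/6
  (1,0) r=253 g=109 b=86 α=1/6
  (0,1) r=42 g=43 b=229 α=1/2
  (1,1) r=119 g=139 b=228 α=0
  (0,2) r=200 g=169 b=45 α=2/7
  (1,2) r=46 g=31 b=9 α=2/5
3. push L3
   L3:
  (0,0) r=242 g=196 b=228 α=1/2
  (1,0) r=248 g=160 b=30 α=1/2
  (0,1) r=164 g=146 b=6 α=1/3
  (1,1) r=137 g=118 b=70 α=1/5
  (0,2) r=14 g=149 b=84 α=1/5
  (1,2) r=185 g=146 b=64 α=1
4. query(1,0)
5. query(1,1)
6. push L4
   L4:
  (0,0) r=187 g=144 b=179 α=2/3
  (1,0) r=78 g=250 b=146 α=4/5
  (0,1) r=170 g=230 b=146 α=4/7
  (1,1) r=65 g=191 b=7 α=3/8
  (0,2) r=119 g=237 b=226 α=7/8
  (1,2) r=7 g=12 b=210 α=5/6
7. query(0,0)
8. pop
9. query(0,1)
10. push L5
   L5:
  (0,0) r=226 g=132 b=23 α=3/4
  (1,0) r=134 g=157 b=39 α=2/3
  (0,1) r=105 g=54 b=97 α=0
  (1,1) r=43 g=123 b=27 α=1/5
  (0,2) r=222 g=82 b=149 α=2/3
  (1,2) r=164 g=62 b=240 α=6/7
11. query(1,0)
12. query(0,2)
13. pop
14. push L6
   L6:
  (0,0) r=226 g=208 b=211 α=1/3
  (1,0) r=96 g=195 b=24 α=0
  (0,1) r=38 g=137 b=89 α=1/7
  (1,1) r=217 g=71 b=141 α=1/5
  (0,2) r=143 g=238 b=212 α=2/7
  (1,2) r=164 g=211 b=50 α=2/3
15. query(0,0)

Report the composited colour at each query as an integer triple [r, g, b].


at x=1,y=0 over L1,L2,L3:
L1 α=2/7: [438/7, 312/7, 136/7]
L2 α=1/6: [3961/42, 2323/42, 641/21]
L3 α=1/2: [14377/84, 9043/84, 1271/42]
rounded: [171, 108, 30]

at x=1,y=1 over L1,L2,L3:
+L1 (α=1/4) → [49/4, 85/4, 55/4]
+L2 (α=0) → [49/4, 85/4, 55/4]
+L3 (α=1/5) → [186/5, 203/5, 25]
→ [37, 41, 25]

query (0,0) [L1,L2,L3,L4] — begin 0,0,0
L1 α=3/4: [345/4, 297/2, 705/4]
L2 α=1/6: [611/8, 1745/12, 3569/24]
L3 α=1/2: [2547/16, 4097/24, 9041/48]
L4 α=2/3: [8531/48, 11009/72, 26225/144]
rounded: [178, 153, 182]

at x=0,y=1 over L1,L2,L3:
after L1 α=1/2: [129/2, 143/2, 227/2]
after L2 α=1/2: [213/4, 229/4, 685/4]
after L3 α=1/3: [541/6, 521/6, 697/6]
= [90, 87, 116]

query (1,0) [L1,L2,L3,L5] — begin 0,0,0
+L1 (α=2/7) → [438/7, 312/7, 136/7]
+L2 (α=1/6) → [3961/42, 2323/42, 641/21]
+L3 (α=1/2) → [14377/84, 9043/84, 1271/42]
+L5 (α=2/3) → [36889/252, 35419/252, 4547/126]
→ [146, 141, 36]

(0,2) stack=L1,L2,L3,L5; from [0,0,0]:
+L1 (α=1/8) → [35/2, 51/2, 107/4]
+L2 (α=2/7) → [975/14, 133/2, 895/28]
+L3 (α=1/5) → [2048/35, 83, 1483/35]
+L5 (α=2/3) → [17588/105, 247/3, 3971/35]
rounded: [168, 82, 113]

query (0,0) [L1,L2,L3,L6] — begin 0,0,0
+L1 (α=3/4) → [345/4, 297/2, 705/4]
+L2 (α=1/6) → [611/8, 1745/12, 3569/24]
+L3 (α=1/2) → [2547/16, 4097/24, 9041/48]
+L6 (α=1/3) → [4355/24, 6593/36, 14105/72]
rounded: [181, 183, 196]


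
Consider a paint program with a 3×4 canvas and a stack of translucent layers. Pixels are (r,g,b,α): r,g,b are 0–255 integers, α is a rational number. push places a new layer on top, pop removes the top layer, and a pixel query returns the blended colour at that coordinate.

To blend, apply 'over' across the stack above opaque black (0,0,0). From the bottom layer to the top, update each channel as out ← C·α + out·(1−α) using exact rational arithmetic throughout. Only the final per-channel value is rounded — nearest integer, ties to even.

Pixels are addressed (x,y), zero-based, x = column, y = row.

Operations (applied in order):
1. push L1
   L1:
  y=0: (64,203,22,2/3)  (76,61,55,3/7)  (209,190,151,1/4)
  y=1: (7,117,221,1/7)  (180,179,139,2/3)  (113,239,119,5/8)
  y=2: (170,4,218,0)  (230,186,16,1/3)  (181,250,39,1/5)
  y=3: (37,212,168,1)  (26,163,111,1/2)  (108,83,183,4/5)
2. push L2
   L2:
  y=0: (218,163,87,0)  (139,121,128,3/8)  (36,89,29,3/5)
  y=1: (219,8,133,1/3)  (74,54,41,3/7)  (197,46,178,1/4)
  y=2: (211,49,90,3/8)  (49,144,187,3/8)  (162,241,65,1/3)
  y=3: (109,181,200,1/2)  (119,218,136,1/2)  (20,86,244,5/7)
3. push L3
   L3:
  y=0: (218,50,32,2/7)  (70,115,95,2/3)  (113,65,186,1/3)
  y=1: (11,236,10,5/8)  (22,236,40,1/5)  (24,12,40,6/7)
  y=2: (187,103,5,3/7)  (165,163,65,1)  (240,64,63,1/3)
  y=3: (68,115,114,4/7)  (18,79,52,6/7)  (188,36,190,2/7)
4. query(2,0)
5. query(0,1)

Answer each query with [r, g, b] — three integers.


query (2,0) [L1,L2,L3] — begin 0,0,0
+L1 (α=1/4) → [209/4, 95/2, 151/4]
+L2 (α=3/5) → [85/2, 362/5, 65/2]
+L3 (α=1/3) → [66, 1049/15, 251/3]
rounded: [66, 70, 84]

query (0,1) [L1,L2,L3] — begin 0,0,0
+L1 (α=1/7) → [1, 117/7, 221/7]
+L2 (α=1/3) → [221/3, 290/21, 1373/21]
+L3 (α=5/8) → [69/2, 4275/28, 1723/56]
= [34, 153, 31]


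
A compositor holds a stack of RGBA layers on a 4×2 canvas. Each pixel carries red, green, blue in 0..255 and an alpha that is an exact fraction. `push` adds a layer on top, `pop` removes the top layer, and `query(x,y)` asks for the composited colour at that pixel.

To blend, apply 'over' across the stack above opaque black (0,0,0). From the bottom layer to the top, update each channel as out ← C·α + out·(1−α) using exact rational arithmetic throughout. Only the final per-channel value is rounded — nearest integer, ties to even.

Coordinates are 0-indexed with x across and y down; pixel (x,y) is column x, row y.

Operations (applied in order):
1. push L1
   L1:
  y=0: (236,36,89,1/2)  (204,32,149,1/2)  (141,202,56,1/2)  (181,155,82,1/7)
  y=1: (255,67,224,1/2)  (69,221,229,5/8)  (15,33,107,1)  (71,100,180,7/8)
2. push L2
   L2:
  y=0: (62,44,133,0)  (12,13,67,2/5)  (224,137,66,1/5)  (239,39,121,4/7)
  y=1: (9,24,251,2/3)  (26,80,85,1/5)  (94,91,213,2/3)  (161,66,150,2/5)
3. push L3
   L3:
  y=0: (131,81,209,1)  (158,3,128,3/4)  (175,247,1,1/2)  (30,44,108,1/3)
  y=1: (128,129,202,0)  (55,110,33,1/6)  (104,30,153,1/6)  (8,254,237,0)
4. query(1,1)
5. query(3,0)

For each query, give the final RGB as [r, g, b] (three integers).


(1,1) stack=L1,L2,L3; from [0,0,0]:
L1 α=5/8: [345/8, 1105/8, 1145/8]
L2 α=1/5: [397/10, 253/2, 263/2]
L3 α=1/6: [169/4, 495/4, 1381/12]
rounded: [42, 124, 115]

(3,0) stack=L1,L2,L3; from [0,0,0]:
after L1 α=1/7: [181/7, 155/7, 82/7]
after L2 α=4/7: [7235/49, 1557/49, 3634/49]
after L3 α=1/3: [15940/147, 5270/147, 12560/147]
→ [108, 36, 85]


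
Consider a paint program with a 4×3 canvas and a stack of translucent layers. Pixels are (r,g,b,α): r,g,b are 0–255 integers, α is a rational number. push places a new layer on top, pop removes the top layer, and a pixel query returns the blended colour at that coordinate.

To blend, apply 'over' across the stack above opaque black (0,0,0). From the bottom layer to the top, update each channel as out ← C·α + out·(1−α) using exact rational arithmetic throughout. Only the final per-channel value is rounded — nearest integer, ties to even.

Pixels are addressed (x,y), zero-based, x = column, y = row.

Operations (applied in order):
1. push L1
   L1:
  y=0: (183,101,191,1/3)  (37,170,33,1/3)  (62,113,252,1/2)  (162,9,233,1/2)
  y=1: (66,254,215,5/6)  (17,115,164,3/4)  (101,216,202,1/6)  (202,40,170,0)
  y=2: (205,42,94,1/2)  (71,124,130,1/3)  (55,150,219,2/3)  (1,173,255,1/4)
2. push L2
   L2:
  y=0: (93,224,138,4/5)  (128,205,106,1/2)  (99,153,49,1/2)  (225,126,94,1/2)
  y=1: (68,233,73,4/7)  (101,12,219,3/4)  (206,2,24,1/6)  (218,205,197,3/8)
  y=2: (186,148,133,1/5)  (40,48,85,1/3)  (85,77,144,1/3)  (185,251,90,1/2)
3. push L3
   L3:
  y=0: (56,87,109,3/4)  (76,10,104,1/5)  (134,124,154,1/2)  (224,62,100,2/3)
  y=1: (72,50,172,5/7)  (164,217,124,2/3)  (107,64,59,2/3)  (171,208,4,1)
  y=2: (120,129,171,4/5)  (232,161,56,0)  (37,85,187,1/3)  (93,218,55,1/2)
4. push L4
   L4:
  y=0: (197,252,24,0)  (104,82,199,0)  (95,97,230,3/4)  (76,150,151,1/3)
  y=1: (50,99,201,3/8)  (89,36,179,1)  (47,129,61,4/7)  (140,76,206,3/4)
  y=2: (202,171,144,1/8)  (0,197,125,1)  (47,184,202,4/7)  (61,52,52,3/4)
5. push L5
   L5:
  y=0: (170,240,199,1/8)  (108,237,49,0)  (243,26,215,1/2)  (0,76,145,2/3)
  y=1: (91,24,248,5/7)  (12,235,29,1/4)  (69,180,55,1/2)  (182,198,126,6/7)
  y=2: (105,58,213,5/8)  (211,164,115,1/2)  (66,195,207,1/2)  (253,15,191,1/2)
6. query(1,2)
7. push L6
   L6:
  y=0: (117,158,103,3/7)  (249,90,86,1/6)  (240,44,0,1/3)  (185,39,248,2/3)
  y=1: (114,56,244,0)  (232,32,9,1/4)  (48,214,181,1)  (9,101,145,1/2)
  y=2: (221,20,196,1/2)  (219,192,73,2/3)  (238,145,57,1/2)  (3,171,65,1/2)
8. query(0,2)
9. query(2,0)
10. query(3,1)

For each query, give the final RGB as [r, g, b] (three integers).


at x=1,y=2 over L1,L2,L3,L4,L5:
+L1 (α=1/3) → [71/3, 124/3, 130/3]
+L2 (α=1/3) → [262/9, 392/9, 515/9]
+L3 (α=0) → [262/9, 392/9, 515/9]
+L4 (α=1) → [0, 197, 125]
+L5 (α=1/2) → [211/2, 361/2, 120]
→ [106, 180, 120]

(0,2) stack=L1,L2,L3,L4,L5,L6; from [0,0,0]:
L1 α=1/2: [205/2, 21, 47]
L2 α=1/5: [596/5, 232/5, 321/5]
L3 α=4/5: [2996/25, 2812/25, 3741/25]
L4 α=1/8: [13011/100, 23959/200, 29787/200]
L5 α=5/8: [91533/800, 129877/1600, 302361/1600]
L6 α=1/2: [268333/1600, 161877/3200, 615961/3200]
rounded: [168, 51, 192]

(2,0) stack=L1,L2,L3,L4,L5,L6; from [0,0,0]:
L1 α=1/2: [31, 113/2, 126]
L2 α=1/2: [65, 419/4, 175/2]
L3 α=1/2: [199/2, 915/8, 483/4]
L4 α=3/4: [769/8, 3243/32, 3243/16]
L5 α=1/2: [2713/16, 4075/64, 6683/32]
L6 α=1/3: [4633/24, 5483/96, 6683/48]
rounded: [193, 57, 139]

at x=3,y=1 over L1,L2,L3,L4,L5,L6:
after L1 α=0: [0, 0, 0]
after L2 α=3/8: [327/4, 615/8, 591/8]
after L3 α=1: [171, 208, 4]
after L4 α=3/4: [591/4, 109, 311/2]
after L5 α=6/7: [4959/28, 1297/7, 1823/14]
after L6 α=1/2: [5211/56, 1002/7, 3853/28]
→ [93, 143, 138]


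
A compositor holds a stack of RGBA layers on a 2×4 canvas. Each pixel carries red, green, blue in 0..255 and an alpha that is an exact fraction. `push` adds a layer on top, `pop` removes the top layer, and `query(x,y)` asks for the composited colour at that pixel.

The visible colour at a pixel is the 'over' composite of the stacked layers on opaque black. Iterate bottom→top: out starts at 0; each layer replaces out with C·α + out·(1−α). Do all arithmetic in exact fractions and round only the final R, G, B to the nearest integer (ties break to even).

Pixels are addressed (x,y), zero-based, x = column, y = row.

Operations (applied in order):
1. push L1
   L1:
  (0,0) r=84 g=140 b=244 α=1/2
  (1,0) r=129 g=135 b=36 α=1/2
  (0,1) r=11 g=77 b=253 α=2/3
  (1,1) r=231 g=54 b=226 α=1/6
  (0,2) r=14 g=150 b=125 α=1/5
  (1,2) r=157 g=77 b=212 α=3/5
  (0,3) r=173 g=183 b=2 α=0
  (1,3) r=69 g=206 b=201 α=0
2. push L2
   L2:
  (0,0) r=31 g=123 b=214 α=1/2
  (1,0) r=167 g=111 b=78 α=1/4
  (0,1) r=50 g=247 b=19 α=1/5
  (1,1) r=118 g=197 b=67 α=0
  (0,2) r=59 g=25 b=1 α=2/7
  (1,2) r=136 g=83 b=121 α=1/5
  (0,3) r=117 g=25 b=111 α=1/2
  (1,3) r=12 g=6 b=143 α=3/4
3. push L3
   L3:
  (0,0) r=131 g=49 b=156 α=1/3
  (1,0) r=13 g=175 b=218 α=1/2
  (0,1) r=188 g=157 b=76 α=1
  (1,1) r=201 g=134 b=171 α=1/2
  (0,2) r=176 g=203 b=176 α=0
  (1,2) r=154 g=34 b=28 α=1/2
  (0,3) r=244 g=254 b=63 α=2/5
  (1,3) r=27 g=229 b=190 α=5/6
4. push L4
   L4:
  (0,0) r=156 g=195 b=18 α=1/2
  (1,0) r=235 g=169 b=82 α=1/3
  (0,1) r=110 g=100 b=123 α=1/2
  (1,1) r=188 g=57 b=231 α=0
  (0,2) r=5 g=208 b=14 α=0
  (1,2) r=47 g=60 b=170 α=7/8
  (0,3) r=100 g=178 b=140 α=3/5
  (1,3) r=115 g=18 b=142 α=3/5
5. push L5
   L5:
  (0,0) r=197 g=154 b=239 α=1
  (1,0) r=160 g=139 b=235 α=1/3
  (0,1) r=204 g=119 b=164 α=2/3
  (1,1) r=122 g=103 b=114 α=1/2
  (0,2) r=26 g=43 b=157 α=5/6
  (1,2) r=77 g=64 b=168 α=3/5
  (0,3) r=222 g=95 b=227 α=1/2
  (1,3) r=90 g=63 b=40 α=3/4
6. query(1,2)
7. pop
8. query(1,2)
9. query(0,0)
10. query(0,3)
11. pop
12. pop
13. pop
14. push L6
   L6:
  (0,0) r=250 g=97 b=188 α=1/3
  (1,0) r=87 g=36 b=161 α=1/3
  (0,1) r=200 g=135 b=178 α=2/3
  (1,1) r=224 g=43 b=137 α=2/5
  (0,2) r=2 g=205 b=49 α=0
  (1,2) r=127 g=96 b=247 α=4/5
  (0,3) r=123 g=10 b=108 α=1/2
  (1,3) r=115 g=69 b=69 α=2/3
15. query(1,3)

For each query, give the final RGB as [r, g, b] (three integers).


query (1,2) [L1,L2,L3,L4,L5] — begin 0,0,0
+L1 (α=3/5) → [471/5, 231/5, 636/5]
+L2 (α=1/5) → [2564/25, 1339/25, 3149/25]
+L3 (α=1/2) → [3207/25, 2189/50, 3849/50]
+L4 (α=7/8) → [1429/25, 23189/400, 63349/400]
+L5 (α=3/5) → [8633/125, 61589/1000, 164149/1000]
= [69, 62, 164]

at x=1,y=2 over L1,L2,L3,L4:
L1 α=3/5: [471/5, 231/5, 636/5]
L2 α=1/5: [2564/25, 1339/25, 3149/25]
L3 α=1/2: [3207/25, 2189/50, 3849/50]
L4 α=7/8: [1429/25, 23189/400, 63349/400]
→ [57, 58, 158]

(0,0) stack=L1,L2,L3,L4; from [0,0,0]:
L1 α=1/2: [42, 70, 122]
L2 α=1/2: [73/2, 193/2, 168]
L3 α=1/3: [68, 242/3, 164]
L4 α=1/2: [112, 827/6, 91]
rounded: [112, 138, 91]

(0,3) stack=L1,L2,L3,L4; from [0,0,0]:
after L1 α=0: [0, 0, 0]
after L2 α=1/2: [117/2, 25/2, 111/2]
after L3 α=2/5: [1327/10, 1091/10, 117/2]
after L4 α=3/5: [2827/25, 3761/25, 537/5]
rounded: [113, 150, 107]

query (1,3) [L1,L6] — begin 0,0,0
after L1 α=0: [0, 0, 0]
after L6 α=2/3: [230/3, 46, 46]
= [77, 46, 46]


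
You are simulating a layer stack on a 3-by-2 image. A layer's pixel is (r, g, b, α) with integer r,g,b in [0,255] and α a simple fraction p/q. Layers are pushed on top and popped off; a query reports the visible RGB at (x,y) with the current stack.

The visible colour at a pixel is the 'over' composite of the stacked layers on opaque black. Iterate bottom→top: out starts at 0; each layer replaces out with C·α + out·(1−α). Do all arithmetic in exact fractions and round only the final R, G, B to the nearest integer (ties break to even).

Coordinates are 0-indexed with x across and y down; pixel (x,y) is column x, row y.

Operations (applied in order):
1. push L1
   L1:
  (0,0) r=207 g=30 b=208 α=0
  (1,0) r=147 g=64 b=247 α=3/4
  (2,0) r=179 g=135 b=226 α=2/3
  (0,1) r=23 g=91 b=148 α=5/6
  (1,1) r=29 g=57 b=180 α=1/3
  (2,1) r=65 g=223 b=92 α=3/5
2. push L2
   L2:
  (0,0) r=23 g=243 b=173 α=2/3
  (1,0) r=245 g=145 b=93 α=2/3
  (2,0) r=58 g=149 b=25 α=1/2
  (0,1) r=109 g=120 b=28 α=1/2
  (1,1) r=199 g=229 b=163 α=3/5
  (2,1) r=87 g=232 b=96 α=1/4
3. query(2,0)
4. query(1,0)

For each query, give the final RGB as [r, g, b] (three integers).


at x=2,y=0 over L1,L2:
L1 α=2/3: [358/3, 90, 452/3]
L2 α=1/2: [266/3, 239/2, 527/6]
= [89, 120, 88]

at x=1,y=0 over L1,L2:
after L1 α=3/4: [441/4, 48, 741/4]
after L2 α=2/3: [2401/12, 338/3, 495/4]
rounded: [200, 113, 124]


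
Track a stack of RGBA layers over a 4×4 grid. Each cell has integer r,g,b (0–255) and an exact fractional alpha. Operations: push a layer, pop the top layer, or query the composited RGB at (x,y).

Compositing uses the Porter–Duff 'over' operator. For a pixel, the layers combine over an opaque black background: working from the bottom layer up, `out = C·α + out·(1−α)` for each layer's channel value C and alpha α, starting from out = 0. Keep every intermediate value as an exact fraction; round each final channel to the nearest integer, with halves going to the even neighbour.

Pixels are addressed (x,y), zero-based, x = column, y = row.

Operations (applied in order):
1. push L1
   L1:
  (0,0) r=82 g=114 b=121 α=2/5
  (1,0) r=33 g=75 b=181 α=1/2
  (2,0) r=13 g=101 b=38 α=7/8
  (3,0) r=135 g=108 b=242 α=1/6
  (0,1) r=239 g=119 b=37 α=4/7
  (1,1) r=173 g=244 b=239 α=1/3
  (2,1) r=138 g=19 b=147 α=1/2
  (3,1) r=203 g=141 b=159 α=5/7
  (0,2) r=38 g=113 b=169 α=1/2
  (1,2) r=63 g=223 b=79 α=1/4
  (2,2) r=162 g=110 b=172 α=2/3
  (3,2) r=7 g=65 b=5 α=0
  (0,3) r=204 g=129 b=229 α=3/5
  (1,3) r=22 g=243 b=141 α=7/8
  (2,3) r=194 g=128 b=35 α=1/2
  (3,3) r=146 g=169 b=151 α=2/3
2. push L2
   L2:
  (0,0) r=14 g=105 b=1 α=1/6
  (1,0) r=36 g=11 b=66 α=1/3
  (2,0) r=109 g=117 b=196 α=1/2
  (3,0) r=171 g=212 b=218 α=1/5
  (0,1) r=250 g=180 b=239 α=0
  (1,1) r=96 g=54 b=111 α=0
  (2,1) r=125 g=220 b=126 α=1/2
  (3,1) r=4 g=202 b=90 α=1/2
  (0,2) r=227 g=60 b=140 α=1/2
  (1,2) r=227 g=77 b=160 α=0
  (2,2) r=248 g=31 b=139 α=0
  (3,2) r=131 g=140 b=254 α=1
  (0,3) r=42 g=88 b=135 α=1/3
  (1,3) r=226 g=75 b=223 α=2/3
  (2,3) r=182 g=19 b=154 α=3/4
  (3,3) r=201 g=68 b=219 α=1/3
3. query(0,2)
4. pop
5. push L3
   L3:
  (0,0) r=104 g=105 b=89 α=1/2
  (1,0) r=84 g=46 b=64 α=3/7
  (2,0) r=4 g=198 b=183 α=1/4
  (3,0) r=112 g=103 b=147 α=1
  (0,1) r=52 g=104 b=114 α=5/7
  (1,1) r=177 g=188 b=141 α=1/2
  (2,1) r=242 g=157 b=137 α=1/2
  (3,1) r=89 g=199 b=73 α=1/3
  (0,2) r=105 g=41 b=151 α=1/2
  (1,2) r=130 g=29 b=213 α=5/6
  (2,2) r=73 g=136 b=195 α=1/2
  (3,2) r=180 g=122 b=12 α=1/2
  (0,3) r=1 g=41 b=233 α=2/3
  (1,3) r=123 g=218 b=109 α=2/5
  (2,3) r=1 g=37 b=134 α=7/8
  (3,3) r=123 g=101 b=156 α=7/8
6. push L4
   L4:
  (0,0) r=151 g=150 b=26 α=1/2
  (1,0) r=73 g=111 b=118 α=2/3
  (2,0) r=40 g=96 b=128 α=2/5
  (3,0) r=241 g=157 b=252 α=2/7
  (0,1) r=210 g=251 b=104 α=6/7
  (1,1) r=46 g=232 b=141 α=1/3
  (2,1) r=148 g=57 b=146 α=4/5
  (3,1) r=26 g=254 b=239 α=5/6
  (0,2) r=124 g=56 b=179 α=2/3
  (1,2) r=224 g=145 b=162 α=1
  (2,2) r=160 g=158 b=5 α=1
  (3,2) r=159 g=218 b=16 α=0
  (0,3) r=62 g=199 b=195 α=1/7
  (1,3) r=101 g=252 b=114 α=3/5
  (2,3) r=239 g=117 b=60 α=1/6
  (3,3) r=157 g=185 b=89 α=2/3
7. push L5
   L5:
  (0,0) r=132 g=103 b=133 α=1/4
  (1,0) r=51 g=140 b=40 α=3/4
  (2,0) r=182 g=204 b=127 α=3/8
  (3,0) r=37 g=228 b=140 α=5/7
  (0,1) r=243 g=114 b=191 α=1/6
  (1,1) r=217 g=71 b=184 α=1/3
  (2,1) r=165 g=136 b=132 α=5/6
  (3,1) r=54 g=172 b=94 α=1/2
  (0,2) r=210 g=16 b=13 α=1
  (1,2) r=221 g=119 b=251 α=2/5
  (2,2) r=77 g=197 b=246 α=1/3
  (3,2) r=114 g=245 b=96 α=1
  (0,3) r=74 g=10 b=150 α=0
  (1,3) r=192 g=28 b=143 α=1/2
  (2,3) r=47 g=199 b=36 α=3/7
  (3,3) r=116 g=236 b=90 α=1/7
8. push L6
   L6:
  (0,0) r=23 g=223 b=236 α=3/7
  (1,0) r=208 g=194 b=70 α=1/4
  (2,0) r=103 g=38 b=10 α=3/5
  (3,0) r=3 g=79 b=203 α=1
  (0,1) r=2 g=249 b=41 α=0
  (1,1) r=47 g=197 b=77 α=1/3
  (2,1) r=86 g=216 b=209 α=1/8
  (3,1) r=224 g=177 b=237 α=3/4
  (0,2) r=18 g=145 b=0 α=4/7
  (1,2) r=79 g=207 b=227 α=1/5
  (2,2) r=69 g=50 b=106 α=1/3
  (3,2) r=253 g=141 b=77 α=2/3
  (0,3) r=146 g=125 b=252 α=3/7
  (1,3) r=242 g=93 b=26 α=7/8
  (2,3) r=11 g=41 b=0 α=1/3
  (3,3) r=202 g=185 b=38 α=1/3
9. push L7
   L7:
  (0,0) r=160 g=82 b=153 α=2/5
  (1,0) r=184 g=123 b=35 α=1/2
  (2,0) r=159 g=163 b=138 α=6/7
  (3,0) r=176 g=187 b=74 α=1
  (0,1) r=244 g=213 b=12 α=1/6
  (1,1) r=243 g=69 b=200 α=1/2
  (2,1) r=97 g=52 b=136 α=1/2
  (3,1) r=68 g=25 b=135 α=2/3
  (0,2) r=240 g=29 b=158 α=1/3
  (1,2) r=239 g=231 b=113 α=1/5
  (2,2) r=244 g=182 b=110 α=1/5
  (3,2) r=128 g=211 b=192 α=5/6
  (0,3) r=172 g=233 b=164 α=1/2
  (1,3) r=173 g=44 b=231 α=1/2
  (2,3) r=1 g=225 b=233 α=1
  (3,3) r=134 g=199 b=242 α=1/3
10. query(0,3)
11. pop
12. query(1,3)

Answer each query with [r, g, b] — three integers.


query (0,2) [L1,L2] — begin 0,0,0
after L1 α=1/2: [19, 113/2, 169/2]
after L2 α=1/2: [123, 233/4, 449/4]
= [123, 58, 112]

query (0,3) [L1,L3,L4,L5,L6,L7] — begin 0,0,0
L1 α=3/5: [612/5, 387/5, 687/5]
L3 α=2/3: [622/15, 797/15, 3017/15]
L4 α=1/7: [222/5, 2589/35, 7009/35]
L5 α=0: [222/5, 2589/35, 7009/35]
L6 α=3/7: [3078/35, 23481/245, 54496/245]
L7 α=1/2: [4549/35, 40283/245, 47338/245]
rounded: [130, 164, 193]

query (1,3) [L1,L3,L4,L5,L6] — begin 0,0,0
L1 α=7/8: [77/4, 1701/8, 987/8]
L3 α=2/5: [243/4, 8591/40, 941/8]
L4 α=3/5: [849/10, 23711/100, 2309/20]
L5 α=1/2: [2769/20, 26511/200, 5169/40]
L6 α=7/8: [36649/160, 156711/1600, 12449/320]
→ [229, 98, 39]


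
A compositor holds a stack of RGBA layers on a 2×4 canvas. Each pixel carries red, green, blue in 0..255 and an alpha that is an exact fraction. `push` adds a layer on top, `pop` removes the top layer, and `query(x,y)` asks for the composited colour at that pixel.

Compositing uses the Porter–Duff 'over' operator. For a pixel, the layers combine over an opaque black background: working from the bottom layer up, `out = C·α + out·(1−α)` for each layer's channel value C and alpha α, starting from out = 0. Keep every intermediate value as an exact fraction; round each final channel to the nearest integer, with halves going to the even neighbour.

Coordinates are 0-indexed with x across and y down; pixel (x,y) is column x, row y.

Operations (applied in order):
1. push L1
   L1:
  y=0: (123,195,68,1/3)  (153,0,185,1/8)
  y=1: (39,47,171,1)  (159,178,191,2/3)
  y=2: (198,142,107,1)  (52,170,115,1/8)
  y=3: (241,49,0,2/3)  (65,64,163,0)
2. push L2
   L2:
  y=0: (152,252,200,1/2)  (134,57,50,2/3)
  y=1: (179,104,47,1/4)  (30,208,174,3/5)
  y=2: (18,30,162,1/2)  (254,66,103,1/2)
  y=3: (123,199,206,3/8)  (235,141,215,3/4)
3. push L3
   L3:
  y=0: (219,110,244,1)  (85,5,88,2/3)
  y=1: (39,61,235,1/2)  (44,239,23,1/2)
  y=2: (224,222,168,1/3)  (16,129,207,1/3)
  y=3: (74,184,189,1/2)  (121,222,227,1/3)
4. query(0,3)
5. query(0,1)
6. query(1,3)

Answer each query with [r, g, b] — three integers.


at x=0,y=3 over L1,L2,L3:
after L1 α=2/3: [482/3, 98/3, 0]
after L2 α=3/8: [3517/24, 2281/24, 309/4]
after L3 α=1/2: [5293/48, 6697/48, 1065/8]
rounded: [110, 140, 133]

at x=0,y=1 over L1,L2,L3:
after L1 α=1: [39, 47, 171]
after L2 α=1/4: [74, 245/4, 140]
after L3 α=1/2: [113/2, 489/8, 375/2]
= [56, 61, 188]

at x=1,y=3 over L1,L2,L3:
after L1 α=0: [0, 0, 0]
after L2 α=3/4: [705/4, 423/4, 645/4]
after L3 α=1/3: [947/6, 289/2, 1099/6]
rounded: [158, 144, 183]


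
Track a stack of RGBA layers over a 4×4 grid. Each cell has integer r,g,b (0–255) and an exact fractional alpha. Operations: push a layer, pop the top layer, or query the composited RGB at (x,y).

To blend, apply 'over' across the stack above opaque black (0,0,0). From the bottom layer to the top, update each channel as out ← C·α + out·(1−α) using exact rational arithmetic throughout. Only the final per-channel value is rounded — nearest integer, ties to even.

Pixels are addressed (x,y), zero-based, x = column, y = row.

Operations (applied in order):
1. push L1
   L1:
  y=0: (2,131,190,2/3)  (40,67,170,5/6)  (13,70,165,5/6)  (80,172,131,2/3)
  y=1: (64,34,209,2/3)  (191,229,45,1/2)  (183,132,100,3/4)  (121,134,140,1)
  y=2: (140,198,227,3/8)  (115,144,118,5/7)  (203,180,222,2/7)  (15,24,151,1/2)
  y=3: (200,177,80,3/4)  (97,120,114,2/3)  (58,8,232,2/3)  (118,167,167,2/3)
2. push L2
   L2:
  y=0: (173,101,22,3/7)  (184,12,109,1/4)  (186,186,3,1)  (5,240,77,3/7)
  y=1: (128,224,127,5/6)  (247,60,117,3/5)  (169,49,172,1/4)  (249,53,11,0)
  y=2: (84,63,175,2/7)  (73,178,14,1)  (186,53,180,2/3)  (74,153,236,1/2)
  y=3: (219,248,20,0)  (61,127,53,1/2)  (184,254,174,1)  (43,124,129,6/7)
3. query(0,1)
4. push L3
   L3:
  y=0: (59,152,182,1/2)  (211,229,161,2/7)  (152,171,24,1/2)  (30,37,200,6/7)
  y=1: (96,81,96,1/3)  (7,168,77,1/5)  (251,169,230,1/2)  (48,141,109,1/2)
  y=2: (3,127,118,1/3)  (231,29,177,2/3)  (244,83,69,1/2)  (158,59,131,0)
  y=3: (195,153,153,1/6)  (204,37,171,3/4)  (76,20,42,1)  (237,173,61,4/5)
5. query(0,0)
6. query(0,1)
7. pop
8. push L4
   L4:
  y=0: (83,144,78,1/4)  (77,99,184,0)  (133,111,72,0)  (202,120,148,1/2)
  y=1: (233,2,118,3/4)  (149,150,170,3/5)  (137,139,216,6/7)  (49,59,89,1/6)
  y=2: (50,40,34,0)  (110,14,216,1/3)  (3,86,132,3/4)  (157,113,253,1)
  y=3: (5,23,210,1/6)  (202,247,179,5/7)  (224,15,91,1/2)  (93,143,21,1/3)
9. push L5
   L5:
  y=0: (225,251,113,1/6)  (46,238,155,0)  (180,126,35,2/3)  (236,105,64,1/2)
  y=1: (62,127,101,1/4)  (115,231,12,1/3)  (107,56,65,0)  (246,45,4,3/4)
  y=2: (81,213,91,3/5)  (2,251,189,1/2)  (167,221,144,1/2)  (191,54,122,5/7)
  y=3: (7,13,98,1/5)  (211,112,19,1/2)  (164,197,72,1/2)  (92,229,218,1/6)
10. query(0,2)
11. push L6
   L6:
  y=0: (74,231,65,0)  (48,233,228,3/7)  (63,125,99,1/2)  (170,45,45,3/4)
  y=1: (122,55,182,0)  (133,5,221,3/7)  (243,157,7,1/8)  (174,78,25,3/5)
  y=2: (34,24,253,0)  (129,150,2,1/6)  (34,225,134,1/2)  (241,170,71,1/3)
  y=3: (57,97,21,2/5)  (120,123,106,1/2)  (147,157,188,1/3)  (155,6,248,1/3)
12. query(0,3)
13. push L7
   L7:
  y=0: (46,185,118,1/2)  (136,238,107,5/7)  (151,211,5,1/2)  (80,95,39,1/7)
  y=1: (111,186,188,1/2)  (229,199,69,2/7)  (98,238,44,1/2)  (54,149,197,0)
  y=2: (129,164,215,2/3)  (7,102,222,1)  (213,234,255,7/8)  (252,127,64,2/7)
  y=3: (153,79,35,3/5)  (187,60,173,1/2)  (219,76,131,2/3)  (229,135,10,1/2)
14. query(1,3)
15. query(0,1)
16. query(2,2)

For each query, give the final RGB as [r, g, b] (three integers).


query (0,1) [L1,L2] — begin 0,0,0
L1 α=2/3: [128/3, 68/3, 418/3]
L2 α=5/6: [1024/9, 1714/9, 2323/18]
→ [114, 190, 129]

query (0,0) [L1,L2,L3] — begin 0,0,0
L1 α=2/3: [4/3, 262/3, 380/3]
L2 α=3/7: [1573/21, 1957/21, 1718/21]
L3 α=1/2: [1406/21, 5149/42, 2770/21]
rounded: [67, 123, 132]

(0,1) stack=L1,L2,L3; from [0,0,0]:
after L1 α=2/3: [128/3, 68/3, 418/3]
after L2 α=5/6: [1024/9, 1714/9, 2323/18]
after L3 α=1/3: [2912/27, 4157/27, 3187/27]
= [108, 154, 118]

(0,2) stack=L1,L2,L4,L5; from [0,0,0]:
L1 α=3/8: [105/2, 297/4, 681/8]
L2 α=2/7: [123/2, 1989/28, 6205/56]
L4 α=0: [123/2, 1989/28, 6205/56]
L5 α=3/5: [366/5, 2187/14, 13849/140]
rounded: [73, 156, 99]

query (0,3) [L1,L2,L4,L5,L6] — begin 0,0,0
+L1 (α=3/4) → [150, 531/4, 60]
+L2 (α=0) → [150, 531/4, 60]
+L4 (α=1/6) → [755/6, 2747/24, 85]
+L5 (α=1/5) → [1531/15, 565/6, 438/5]
+L6 (α=2/5) → [2101/25, 953/10, 1524/25]
→ [84, 95, 61]

at x=1,y=3 over L1,L2,L4,L5,L6,L7:
+L1 (α=2/3) → [194/3, 80, 76]
+L2 (α=1/2) → [377/6, 207/2, 129/2]
+L4 (α=5/7) → [3407/21, 206, 1024/7]
+L5 (α=1/2) → [3919/21, 159, 1157/14]
+L6 (α=1/2) → [6439/42, 141, 2641/28]
+L7 (α=1/2) → [14293/84, 201/2, 7485/56]
→ [170, 100, 134]

at x=0,y=1 over L1,L2,L4,L5,L6,L7:
after L1 α=2/3: [128/3, 68/3, 418/3]
after L2 α=5/6: [1024/9, 1714/9, 2323/18]
after L4 α=3/4: [7315/36, 442/9, 8695/72]
after L5 α=1/4: [8059/48, 823/12, 11119/96]
after L6 α=0: [8059/48, 823/12, 11119/96]
after L7 α=1/2: [13387/96, 3055/24, 29167/192]
rounded: [139, 127, 152]

query (2,2) [L1,L2,L4,L5,L6,L7] — begin 0,0,0
+L1 (α=2/7) → [58, 360/7, 444/7]
+L2 (α=2/3) → [430/3, 1102/21, 988/7]
+L4 (α=3/4) → [457/12, 1630/21, 940/7]
+L5 (α=1/2) → [2461/24, 6271/42, 974/7]
+L6 (α=1/2) → [3277/48, 15721/84, 956/7]
+L7 (α=7/8) → [74845/384, 153313/672, 13451/56]
→ [195, 228, 240]


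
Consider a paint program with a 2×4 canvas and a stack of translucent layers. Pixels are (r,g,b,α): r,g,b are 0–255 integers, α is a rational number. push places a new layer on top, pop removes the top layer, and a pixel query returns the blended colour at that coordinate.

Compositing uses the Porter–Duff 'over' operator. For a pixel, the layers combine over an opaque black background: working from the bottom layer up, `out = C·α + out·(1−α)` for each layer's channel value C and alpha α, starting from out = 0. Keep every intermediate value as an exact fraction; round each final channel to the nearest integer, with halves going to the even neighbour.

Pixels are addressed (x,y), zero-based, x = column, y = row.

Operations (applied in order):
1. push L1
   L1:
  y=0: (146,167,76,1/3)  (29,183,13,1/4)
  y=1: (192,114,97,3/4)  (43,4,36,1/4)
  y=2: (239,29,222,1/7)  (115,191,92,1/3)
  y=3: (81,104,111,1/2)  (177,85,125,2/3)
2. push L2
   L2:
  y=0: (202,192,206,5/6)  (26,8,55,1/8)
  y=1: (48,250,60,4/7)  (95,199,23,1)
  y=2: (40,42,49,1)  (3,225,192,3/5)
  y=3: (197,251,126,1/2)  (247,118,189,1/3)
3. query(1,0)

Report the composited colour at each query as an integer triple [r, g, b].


query (1,0) [L1,L2] — begin 0,0,0
+L1 (α=1/4) → [29/4, 183/4, 13/4]
+L2 (α=1/8) → [307/32, 1313/32, 311/32]
= [10, 41, 10]
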